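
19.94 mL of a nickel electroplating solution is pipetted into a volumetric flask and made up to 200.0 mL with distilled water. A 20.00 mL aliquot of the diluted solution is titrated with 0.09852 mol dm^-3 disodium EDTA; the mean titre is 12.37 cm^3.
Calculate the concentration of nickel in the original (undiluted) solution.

0.6112 mol/L

Ni^2+ + EDTA^4- → [Ni(EDTA)]^2-
n(EDTA) = 0.01237 × 0.09852 = 1.219 × 10^-3 mol
n(Ni2+) in the aliquot = 1.219 × 10^-3 mol (1:1 ratio)
[Ni2+]_dilute = 1.219 × 10^-3 / 0.02000 = 0.06093 mol/L
Dilution factor = 200.0 / 19.94 = 10.03
[Ni2+]_stock = 0.06093 × 10.03 = 0.6112 mol/L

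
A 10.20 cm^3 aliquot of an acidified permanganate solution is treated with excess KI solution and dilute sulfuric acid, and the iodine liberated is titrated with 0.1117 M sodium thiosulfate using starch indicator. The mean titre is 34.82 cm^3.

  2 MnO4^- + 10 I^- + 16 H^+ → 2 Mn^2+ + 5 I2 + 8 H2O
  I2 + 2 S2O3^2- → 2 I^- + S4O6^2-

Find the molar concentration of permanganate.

n(S2O3^2-) = 0.03482 × 0.1117 = 3.889 × 10^-3 mol
n(I2) = n(S2O3^2-)/2 = 1.945 × 10^-3 mol
From the 2:5 ratio, n(MnO4^-) in the aliquot = 2/5 × 1.945 × 10^-3 = 7.779 × 10^-4 mol
[MnO4^-] = 7.779 × 10^-4 / 0.01020 = 0.07626 mol/L

0.07626 M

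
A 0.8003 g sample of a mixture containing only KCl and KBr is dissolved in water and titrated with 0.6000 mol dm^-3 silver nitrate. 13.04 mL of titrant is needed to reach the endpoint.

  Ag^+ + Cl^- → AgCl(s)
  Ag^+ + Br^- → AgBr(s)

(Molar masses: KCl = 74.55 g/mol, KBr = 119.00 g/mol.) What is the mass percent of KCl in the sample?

n(AgNO3) = 0.01304 × 0.6000 = 7.824 × 10^-3 mol
Let x = n(KCl), y = n(KBr).
Titrant: 1x + 1y = 7.824 × 10^-3;  mass: 74.55x + 119.00y = 0.8003
Solving, x = 2.942 × 10^-3 mol, y = 4.882 × 10^-3 mol
mass of KCl = 2.942 × 10^-3 × 74.55 = 0.2193 g
% KCl = 0.2193 / 0.8003 × 100 = 27.40 %

27.40 %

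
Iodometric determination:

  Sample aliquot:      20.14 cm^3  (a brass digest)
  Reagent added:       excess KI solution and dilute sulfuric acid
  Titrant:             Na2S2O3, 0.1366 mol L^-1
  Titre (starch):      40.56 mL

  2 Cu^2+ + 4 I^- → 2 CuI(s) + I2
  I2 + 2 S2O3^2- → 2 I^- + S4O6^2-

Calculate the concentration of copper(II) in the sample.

n(S2O3^2-) = 0.04056 × 0.1366 = 5.540 × 10^-3 mol
n(I2) = n(S2O3^2-)/2 = 2.770 × 10^-3 mol
From the 2:1 ratio, n(Cu2+) in the aliquot = 2/1 × 2.770 × 10^-3 = 5.540 × 10^-3 mol
[Cu2+] = 5.540 × 10^-3 / 0.02014 = 0.2751 mol/L

0.2751 mol/L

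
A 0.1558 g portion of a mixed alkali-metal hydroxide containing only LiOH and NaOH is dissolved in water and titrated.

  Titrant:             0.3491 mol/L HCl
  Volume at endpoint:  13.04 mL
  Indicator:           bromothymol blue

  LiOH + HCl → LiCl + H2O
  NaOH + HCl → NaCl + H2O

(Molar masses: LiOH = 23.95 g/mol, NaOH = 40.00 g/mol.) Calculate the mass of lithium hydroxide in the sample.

0.03923 g

n(HCl) = 0.01304 × 0.3491 = 4.552 × 10^-3 mol
Let x = n(LiOH), y = n(NaOH).
Titrant: 1x + 1y = 4.552 × 10^-3;  mass: 23.95x + 40.00y = 0.1558
Solving, x = 1.638 × 10^-3 mol, y = 2.914 × 10^-3 mol
mass of LiOH = 1.638 × 10^-3 × 23.95 = 0.03923 g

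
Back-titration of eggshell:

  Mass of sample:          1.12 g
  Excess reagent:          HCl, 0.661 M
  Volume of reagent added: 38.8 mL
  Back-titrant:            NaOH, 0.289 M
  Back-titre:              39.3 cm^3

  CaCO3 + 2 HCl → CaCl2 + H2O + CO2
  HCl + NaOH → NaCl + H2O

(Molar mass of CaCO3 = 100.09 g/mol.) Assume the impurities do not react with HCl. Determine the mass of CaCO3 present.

n(HCl) added = 0.0388 × 0.661 = 0.0256 mol
n(NaOH) used in back-titration = 0.0393 × 0.289 = 0.0114 mol
n(HCl) left over = 0.0114 mol (1:1 ratio)
n(HCl) consumed by analyte = 0.0256 − 0.0114 = 0.0143 mol
From the 1:2 ratio, n(CaCO3) = 1/2 × 0.0143 = 7.14 × 10^-3 mol
mass of CaCO3 = 7.14 × 10^-3 × 100.09 = 0.715 g

0.715 g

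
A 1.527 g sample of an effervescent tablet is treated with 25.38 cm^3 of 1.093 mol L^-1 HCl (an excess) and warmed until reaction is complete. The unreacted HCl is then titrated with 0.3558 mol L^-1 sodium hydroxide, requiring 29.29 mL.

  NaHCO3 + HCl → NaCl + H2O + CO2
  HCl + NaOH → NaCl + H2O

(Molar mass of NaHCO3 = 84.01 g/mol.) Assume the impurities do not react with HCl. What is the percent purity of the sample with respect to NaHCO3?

n(HCl) added = 0.02538 × 1.093 = 0.02774 mol
n(NaOH) used in back-titration = 0.02929 × 0.3558 = 0.01042 mol
n(HCl) left over = 0.01042 mol (1:1 ratio)
n(HCl) consumed by analyte = 0.02774 − 0.01042 = 0.01732 mol
n(NaHCO3) = 0.01732 mol (1:1 ratio)
mass of NaHCO3 = 0.01732 × 84.01 = 1.455 g
% NaHCO3 = 1.455 / 1.527 × 100 = 95.28 %

95.28 %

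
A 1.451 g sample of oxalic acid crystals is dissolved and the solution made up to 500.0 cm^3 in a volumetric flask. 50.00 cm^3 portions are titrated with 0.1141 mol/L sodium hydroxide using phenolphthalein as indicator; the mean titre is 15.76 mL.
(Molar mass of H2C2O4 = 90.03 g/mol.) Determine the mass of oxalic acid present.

0.8095 g

H2C2O4 + 2 NaOH → Na2C2O4 + 2 H2O
n(NaOH) per titration = 0.01576 × 0.1141 = 1.798 × 10^-3 mol
From the 1:2 ratio, n(H2C2O4) in each aliquot = 1/2 × 1.798 × 10^-3 = 8.991 × 10^-4 mol
n(H2C2O4) in the whole flask = 8.991 × 10^-4 × 500.0/50.00 = 8.991 × 10^-3 mol
mass of H2C2O4 = 8.991 × 10^-3 × 90.03 = 0.8095 g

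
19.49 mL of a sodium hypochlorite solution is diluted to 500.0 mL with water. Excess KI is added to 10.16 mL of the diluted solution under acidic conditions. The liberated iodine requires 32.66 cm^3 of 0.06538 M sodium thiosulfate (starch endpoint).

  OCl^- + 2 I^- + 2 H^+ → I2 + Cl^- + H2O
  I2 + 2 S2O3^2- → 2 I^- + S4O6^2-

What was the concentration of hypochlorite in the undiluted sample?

2.696 M

n(S2O3^2-) = 0.03266 × 0.06538 = 2.135 × 10^-3 mol
n(I2) = n(S2O3^2-)/2 = 1.068 × 10^-3 mol
n(OCl^-) in the aliquot = 1.068 × 10^-3 mol (1:1 ratio)
[OCl^-]_dilute = 1.068 × 10^-3 / 0.01016 = 0.1051 mol/L
[OCl^-]_original = 0.1051 × 500.0/19.49 = 2.696 mol/L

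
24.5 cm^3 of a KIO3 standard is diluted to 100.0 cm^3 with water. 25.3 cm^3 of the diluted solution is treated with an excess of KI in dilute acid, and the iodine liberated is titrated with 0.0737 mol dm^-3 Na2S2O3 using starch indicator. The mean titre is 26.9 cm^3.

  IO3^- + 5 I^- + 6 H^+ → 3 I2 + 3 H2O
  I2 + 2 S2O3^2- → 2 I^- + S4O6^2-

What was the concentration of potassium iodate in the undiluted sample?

0.0533 mol/L

n(S2O3^2-) = 0.0269 × 0.0737 = 1.98 × 10^-3 mol
n(I2) = n(S2O3^2-)/2 = 9.91 × 10^-4 mol
From the 1:3 ratio, n(IO3^-) in the aliquot = 1/3 × 9.91 × 10^-4 = 3.30 × 10^-4 mol
[IO3^-]_dilute = 3.30 × 10^-4 / 0.0253 = 0.0131 mol/L
[IO3^-]_original = 0.0131 × 100.0/24.5 = 0.0533 mol/L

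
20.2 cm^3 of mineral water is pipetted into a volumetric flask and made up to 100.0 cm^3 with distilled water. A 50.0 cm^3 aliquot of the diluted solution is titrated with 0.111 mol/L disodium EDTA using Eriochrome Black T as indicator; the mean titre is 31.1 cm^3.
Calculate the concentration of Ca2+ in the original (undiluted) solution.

Ca^2+ + EDTA^4- → [Ca(EDTA)]^2-
n(EDTA) = 0.0311 × 0.111 = 3.45 × 10^-3 mol
n(Ca2+) in the aliquot = 3.45 × 10^-3 mol (1:1 ratio)
[Ca2+]_dilute = 3.45 × 10^-3 / 0.0500 = 0.0690 mol/L
Dilution factor = 100.0 / 20.2 = 4.950
[Ca2+]_stock = 0.0690 × 4.950 = 0.342 mol/L

0.342 mol/L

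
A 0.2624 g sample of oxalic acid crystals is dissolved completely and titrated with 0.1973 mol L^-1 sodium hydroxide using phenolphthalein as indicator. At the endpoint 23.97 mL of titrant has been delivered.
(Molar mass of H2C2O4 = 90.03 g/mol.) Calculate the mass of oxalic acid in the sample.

H2C2O4 + 2 NaOH → Na2C2O4 + 2 H2O
n(NaOH) = 0.02397 L × 0.1973 mol/L = 4.729 × 10^-3 mol
From the 1:2 ratio, n(H2C2O4) = 1/2 × 4.729 × 10^-3 = 2.365 × 10^-3 mol
mass of H2C2O4 = 2.365 × 10^-3 × 90.03 g/mol = 0.2129 g

0.2129 g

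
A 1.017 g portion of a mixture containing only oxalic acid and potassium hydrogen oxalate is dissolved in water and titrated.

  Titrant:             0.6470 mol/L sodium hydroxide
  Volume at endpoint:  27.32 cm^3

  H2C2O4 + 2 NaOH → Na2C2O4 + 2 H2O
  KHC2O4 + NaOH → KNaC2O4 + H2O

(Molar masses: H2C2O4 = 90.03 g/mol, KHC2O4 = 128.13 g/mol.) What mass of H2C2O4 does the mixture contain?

0.6758 g

n(NaOH) = 0.02732 × 0.6470 = 0.01768 mol
Let x = n(H2C2O4), y = n(KHC2O4).
Titrant: 2x + 1y = 0.01768;  mass: 90.03x + 128.13y = 1.017
Solving, x = 7.507 × 10^-3 mol, y = 2.663 × 10^-3 mol
mass of H2C2O4 = 7.507 × 10^-3 × 90.03 = 0.6758 g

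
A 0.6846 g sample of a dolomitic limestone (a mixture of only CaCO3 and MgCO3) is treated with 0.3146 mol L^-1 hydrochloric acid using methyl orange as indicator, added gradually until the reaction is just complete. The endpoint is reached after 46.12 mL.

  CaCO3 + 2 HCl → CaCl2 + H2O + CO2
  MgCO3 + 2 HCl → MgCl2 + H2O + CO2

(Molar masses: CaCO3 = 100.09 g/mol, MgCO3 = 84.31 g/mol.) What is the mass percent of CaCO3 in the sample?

67.60 %

n(HCl) = 0.04612 × 0.3146 = 0.01451 mol
Let x = n(CaCO3), y = n(MgCO3).
Titrant: 2x + 2y = 0.01451;  mass: 100.09x + 84.31y = 0.6846
Solving, x = 4.623 × 10^-3 mol, y = 2.631 × 10^-3 mol
mass of CaCO3 = 4.623 × 10^-3 × 100.09 = 0.4628 g
% CaCO3 = 0.4628 / 0.6846 × 100 = 67.60 %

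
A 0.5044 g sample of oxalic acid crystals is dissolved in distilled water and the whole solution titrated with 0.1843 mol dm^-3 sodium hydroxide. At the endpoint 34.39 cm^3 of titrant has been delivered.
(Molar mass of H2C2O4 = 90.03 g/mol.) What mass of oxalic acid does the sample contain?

0.2853 g

H2C2O4 + 2 NaOH → Na2C2O4 + 2 H2O
n(NaOH) = 0.03439 L × 0.1843 mol/L = 6.338 × 10^-3 mol
From the 1:2 ratio, n(H2C2O4) = 1/2 × 6.338 × 10^-3 = 3.169 × 10^-3 mol
mass of H2C2O4 = 3.169 × 10^-3 × 90.03 g/mol = 0.2853 g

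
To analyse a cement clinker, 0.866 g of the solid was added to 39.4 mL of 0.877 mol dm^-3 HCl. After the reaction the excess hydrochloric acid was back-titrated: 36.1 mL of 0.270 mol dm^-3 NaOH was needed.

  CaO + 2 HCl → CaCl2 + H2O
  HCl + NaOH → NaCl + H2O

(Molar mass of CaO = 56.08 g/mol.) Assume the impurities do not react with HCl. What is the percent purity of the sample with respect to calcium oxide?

80.3 %

n(HCl) added = 0.0394 × 0.877 = 0.0346 mol
n(NaOH) used in back-titration = 0.0361 × 0.270 = 9.75 × 10^-3 mol
n(HCl) left over = 9.75 × 10^-3 mol (1:1 ratio)
n(HCl) consumed by analyte = 0.0346 − 9.75 × 10^-3 = 0.0248 mol
From the 1:2 ratio, n(CaO) = 1/2 × 0.0248 = 0.0124 mol
mass of CaO = 0.0124 × 56.08 = 0.696 g
% CaO = 0.696 / 0.866 × 100 = 80.3 %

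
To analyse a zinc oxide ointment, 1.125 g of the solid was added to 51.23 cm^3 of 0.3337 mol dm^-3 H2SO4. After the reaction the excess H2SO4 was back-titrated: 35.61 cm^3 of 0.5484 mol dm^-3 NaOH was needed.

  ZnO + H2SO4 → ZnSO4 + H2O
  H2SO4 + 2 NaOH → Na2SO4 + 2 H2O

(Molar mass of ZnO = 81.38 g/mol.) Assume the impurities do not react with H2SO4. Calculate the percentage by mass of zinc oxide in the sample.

n(H2SO4) added = 0.05123 × 0.3337 = 0.01710 mol
n(NaOH) used in back-titration = 0.03561 × 0.5484 = 0.01953 mol
From the 1:2 ratio, n(H2SO4) left over = 1/2 × 0.01953 = 9.764 × 10^-3 mol
n(H2SO4) consumed by analyte = 0.01710 − 9.764 × 10^-3 = 7.331 × 10^-3 mol
n(ZnO) = 7.331 × 10^-3 mol (1:1 ratio)
mass of ZnO = 7.331 × 10^-3 × 81.38 = 0.5966 g
% ZnO = 0.5966 / 1.125 × 100 = 53.03 %

53.03 %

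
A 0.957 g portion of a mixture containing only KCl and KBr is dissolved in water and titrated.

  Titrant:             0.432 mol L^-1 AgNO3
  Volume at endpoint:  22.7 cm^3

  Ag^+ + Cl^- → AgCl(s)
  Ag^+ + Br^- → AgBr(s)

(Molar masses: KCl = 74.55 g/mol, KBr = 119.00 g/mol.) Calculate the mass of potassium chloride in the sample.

n(AgNO3) = 0.0227 × 0.432 = 9.81 × 10^-3 mol
Let x = n(KCl), y = n(KBr).
Titrant: 1x + 1y = 9.81 × 10^-3;  mass: 74.55x + 119.00y = 0.957
Solving, x = 4.72 × 10^-3 mol, y = 5.08 × 10^-3 mol
mass of KCl = 4.72 × 10^-3 × 74.55 = 0.352 g

0.352 g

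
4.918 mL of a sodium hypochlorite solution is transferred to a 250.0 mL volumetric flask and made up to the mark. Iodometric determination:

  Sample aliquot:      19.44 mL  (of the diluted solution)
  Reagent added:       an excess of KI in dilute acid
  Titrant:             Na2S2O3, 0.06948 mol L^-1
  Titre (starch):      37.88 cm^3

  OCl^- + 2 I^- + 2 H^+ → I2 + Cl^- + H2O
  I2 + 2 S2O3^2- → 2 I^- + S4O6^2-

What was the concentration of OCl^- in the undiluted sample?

3.441 mol/L

n(S2O3^2-) = 0.03788 × 0.06948 = 2.632 × 10^-3 mol
n(I2) = n(S2O3^2-)/2 = 1.316 × 10^-3 mol
n(OCl^-) in the aliquot = 1.316 × 10^-3 mol (1:1 ratio)
[OCl^-]_dilute = 1.316 × 10^-3 / 0.01944 = 0.06769 mol/L
[OCl^-]_original = 0.06769 × 250.0/4.918 = 3.441 mol/L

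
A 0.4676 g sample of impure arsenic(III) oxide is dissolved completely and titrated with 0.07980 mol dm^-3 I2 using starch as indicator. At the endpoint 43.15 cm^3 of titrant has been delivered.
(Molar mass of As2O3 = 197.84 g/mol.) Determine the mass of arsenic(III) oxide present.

As2O3 + 2 I2 + 2 H2O → As2O5 + 4 HI
n(I2) = 0.04315 L × 0.07980 mol/L = 3.443 × 10^-3 mol
From the 1:2 ratio, n(As2O3) = 1/2 × 3.443 × 10^-3 = 1.722 × 10^-3 mol
mass of As2O3 = 1.722 × 10^-3 × 197.84 g/mol = 0.3406 g

0.3406 g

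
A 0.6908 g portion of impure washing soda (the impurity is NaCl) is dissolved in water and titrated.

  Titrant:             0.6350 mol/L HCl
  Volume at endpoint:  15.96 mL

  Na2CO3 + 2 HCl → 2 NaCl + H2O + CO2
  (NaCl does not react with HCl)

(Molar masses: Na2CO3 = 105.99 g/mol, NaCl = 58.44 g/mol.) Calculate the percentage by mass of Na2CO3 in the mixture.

n(HCl) = 0.01596 × 0.6350 = 0.01013 mol
Let x = n(Na2CO3), y = n(NaCl).
Titrant: 2x = 0.01013;  mass: 105.99x + 58.44y = 0.6908
Solving, x = 5.067 × 10^-3 mol, y = 2.630 × 10^-3 mol
mass of Na2CO3 = 5.067 × 10^-3 × 105.99 = 0.5371 g
% Na2CO3 = 0.5371 / 0.6908 × 100 = 77.75 %

77.75 %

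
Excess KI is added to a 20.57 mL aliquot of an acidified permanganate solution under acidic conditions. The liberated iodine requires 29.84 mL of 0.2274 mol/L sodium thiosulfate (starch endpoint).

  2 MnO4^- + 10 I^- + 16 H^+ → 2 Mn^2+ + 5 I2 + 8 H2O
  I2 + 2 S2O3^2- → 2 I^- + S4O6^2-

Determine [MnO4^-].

0.06598 mol/L

n(S2O3^2-) = 0.02984 × 0.2274 = 6.786 × 10^-3 mol
n(I2) = n(S2O3^2-)/2 = 3.393 × 10^-3 mol
From the 2:5 ratio, n(MnO4^-) in the aliquot = 2/5 × 3.393 × 10^-3 = 1.357 × 10^-3 mol
[MnO4^-] = 1.357 × 10^-3 / 0.02057 = 0.06598 mol/L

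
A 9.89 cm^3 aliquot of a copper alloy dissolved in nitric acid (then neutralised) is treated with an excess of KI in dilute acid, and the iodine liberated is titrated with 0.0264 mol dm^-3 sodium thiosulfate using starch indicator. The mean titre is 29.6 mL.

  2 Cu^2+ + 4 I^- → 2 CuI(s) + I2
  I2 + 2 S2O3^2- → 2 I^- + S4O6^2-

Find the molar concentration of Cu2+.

n(S2O3^2-) = 0.0296 × 0.0264 = 7.81 × 10^-4 mol
n(I2) = n(S2O3^2-)/2 = 3.91 × 10^-4 mol
From the 2:1 ratio, n(Cu2+) in the aliquot = 2/1 × 3.91 × 10^-4 = 7.81 × 10^-4 mol
[Cu2+] = 7.81 × 10^-4 / 0.00989 = 0.0790 mol/L

0.0790 mol/L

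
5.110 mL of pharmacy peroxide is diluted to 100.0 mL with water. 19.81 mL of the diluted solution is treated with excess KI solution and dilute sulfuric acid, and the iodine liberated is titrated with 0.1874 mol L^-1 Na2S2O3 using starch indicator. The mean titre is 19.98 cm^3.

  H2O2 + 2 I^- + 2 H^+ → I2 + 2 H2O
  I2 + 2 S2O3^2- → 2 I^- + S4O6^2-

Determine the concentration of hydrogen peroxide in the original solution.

1.849 mol/L

n(S2O3^2-) = 0.01998 × 0.1874 = 3.744 × 10^-3 mol
n(I2) = n(S2O3^2-)/2 = 1.872 × 10^-3 mol
n(H2O2) in the aliquot = 1.872 × 10^-3 mol (1:1 ratio)
[H2O2]_dilute = 1.872 × 10^-3 / 0.01981 = 0.09450 mol/L
[H2O2]_original = 0.09450 × 100.0/5.110 = 1.849 mol/L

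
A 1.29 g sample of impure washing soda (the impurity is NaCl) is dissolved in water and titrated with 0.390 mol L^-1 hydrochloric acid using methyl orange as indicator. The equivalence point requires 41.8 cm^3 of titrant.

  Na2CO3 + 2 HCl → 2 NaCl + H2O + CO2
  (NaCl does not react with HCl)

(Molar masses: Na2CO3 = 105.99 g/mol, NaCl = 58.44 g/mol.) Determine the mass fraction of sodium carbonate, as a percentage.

67.0 %

n(HCl) = 0.0418 × 0.390 = 0.0163 mol
Let x = n(Na2CO3), y = n(NaCl).
Titrant: 2x = 0.0163;  mass: 105.99x + 58.44y = 1.29
Solving, x = 8.15 × 10^-3 mol, y = 7.29 × 10^-3 mol
mass of Na2CO3 = 8.15 × 10^-3 × 105.99 = 0.864 g
% Na2CO3 = 0.864 / 1.29 × 100 = 67.0 %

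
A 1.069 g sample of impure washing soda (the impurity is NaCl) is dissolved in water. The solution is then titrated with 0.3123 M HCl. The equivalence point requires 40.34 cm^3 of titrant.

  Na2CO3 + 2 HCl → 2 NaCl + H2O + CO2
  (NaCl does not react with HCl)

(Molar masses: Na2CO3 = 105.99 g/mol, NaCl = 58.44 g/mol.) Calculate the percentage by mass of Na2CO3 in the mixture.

62.45 %

n(HCl) = 0.04034 × 0.3123 = 0.01260 mol
Let x = n(Na2CO3), y = n(NaCl).
Titrant: 2x = 0.01260;  mass: 105.99x + 58.44y = 1.069
Solving, x = 6.299 × 10^-3 mol, y = 6.868 × 10^-3 mol
mass of Na2CO3 = 6.299 × 10^-3 × 105.99 = 0.6676 g
% Na2CO3 = 0.6676 / 1.069 × 100 = 62.45 %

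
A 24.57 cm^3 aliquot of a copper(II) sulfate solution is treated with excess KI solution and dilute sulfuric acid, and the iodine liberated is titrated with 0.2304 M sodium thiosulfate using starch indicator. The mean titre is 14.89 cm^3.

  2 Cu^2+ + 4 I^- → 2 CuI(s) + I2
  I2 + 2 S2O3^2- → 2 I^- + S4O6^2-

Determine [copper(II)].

n(S2O3^2-) = 0.01489 × 0.2304 = 3.431 × 10^-3 mol
n(I2) = n(S2O3^2-)/2 = 1.715 × 10^-3 mol
From the 2:1 ratio, n(Cu2+) in the aliquot = 2/1 × 1.715 × 10^-3 = 3.431 × 10^-3 mol
[Cu2+] = 3.431 × 10^-3 / 0.02457 = 0.1396 mol/L

0.1396 M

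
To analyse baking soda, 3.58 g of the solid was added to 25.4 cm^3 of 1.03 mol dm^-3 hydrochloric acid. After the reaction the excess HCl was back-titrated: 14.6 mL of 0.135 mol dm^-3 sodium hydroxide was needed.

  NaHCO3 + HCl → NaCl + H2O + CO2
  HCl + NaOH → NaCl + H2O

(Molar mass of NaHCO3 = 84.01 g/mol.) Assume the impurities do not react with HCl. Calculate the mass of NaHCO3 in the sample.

2.03 g

n(HCl) added = 0.0254 × 1.03 = 0.0262 mol
n(NaOH) used in back-titration = 0.0146 × 0.135 = 1.97 × 10^-3 mol
n(HCl) left over = 1.97 × 10^-3 mol (1:1 ratio)
n(HCl) consumed by analyte = 0.0262 − 1.97 × 10^-3 = 0.0242 mol
n(NaHCO3) = 0.0242 mol (1:1 ratio)
mass of NaHCO3 = 0.0242 × 84.01 = 2.03 g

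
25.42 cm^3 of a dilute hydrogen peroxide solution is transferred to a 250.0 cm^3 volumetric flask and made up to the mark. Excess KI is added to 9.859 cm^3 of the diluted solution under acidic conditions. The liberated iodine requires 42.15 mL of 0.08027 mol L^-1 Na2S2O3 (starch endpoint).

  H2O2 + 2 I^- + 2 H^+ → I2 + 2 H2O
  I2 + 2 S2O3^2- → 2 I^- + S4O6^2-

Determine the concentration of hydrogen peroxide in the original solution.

1.688 mol/L

n(S2O3^2-) = 0.04215 × 0.08027 = 3.383 × 10^-3 mol
n(I2) = n(S2O3^2-)/2 = 1.692 × 10^-3 mol
n(H2O2) in the aliquot = 1.692 × 10^-3 mol (1:1 ratio)
[H2O2]_dilute = 1.692 × 10^-3 / 0.009859 = 0.1716 mol/L
[H2O2]_original = 0.1716 × 250.0/25.42 = 1.688 mol/L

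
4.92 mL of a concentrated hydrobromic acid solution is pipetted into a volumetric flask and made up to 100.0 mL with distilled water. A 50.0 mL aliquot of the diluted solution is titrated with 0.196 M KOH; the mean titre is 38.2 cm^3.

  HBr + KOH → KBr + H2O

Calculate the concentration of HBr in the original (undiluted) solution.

n(KOH) = 0.0382 × 0.196 = 7.49 × 10^-3 mol
n(HBr) in the aliquot = 7.49 × 10^-3 mol (1:1 ratio)
[HBr]_dilute = 7.49 × 10^-3 / 0.0500 = 0.150 mol/L
Dilution factor = 100.0 / 4.92 = 20.33
[HBr]_stock = 0.150 × 20.33 = 3.04 mol/L

3.04 M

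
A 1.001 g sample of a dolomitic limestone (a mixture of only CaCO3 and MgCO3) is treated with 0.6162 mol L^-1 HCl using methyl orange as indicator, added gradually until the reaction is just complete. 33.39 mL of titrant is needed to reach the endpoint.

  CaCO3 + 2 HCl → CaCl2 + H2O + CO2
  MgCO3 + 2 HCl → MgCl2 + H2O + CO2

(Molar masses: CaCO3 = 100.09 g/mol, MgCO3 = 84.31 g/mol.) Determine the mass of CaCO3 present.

0.8478 g

n(HCl) = 0.03339 × 0.6162 = 0.02057 mol
Let x = n(CaCO3), y = n(MgCO3).
Titrant: 2x + 2y = 0.02057;  mass: 100.09x + 84.31y = 1.001
Solving, x = 8.470 × 10^-3 mol, y = 1.817 × 10^-3 mol
mass of CaCO3 = 8.470 × 10^-3 × 100.09 = 0.8478 g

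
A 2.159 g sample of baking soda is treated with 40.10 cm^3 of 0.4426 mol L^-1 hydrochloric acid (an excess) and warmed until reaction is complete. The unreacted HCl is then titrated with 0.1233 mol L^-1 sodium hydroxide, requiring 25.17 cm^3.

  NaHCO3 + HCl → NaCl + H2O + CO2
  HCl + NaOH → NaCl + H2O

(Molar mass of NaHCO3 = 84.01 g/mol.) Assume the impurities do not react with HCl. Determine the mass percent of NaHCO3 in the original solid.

56.99 %

n(HCl) added = 0.04010 × 0.4426 = 0.01775 mol
n(NaOH) used in back-titration = 0.02517 × 0.1233 = 3.103 × 10^-3 mol
n(HCl) left over = 3.103 × 10^-3 mol (1:1 ratio)
n(HCl) consumed by analyte = 0.01775 − 3.103 × 10^-3 = 0.01464 mol
n(NaHCO3) = 0.01464 mol (1:1 ratio)
mass of NaHCO3 = 0.01464 × 84.01 = 1.230 g
% NaHCO3 = 1.230 / 2.159 × 100 = 56.99 %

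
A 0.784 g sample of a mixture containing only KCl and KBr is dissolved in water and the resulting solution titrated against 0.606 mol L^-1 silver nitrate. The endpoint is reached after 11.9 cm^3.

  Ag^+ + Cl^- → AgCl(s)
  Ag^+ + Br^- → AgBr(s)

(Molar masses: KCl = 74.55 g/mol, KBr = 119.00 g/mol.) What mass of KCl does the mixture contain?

0.124 g

n(AgNO3) = 0.0119 × 0.606 = 7.21 × 10^-3 mol
Let x = n(KCl), y = n(KBr).
Titrant: 1x + 1y = 7.21 × 10^-3;  mass: 74.55x + 119.00y = 0.784
Solving, x = 1.67 × 10^-3 mol, y = 5.54 × 10^-3 mol
mass of KCl = 1.67 × 10^-3 × 74.55 = 0.124 g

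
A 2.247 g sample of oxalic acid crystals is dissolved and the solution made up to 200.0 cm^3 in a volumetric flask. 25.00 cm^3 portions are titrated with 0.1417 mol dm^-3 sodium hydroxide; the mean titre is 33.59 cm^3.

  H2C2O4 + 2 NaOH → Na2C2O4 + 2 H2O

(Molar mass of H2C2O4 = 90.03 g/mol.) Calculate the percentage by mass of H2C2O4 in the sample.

76.28 %

n(NaOH) per titration = 0.03359 × 0.1417 = 4.760 × 10^-3 mol
From the 1:2 ratio, n(H2C2O4) in each aliquot = 1/2 × 4.760 × 10^-3 = 2.380 × 10^-3 mol
n(H2C2O4) in the whole flask = 2.380 × 10^-3 × 200.0/25.00 = 0.01904 mol
mass of H2C2O4 = 0.01904 × 90.03 = 1.714 g
% H2C2O4 = 1.714 / 2.247 × 100 = 76.28 %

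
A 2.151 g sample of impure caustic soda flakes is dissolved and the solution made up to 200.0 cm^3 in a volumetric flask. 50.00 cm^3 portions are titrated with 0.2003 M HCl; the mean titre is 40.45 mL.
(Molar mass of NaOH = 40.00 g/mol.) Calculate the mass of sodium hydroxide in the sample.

NaOH + HCl → NaCl + H2O
n(HCl) per titration = 0.04045 × 0.2003 = 8.102 × 10^-3 mol
n(NaOH) in each aliquot = 8.102 × 10^-3 mol (1:1 ratio)
n(NaOH) in the whole flask = 8.102 × 10^-3 × 200.0/50.00 = 0.03241 mol
mass of NaOH = 0.03241 × 40.00 = 1.296 g

1.296 g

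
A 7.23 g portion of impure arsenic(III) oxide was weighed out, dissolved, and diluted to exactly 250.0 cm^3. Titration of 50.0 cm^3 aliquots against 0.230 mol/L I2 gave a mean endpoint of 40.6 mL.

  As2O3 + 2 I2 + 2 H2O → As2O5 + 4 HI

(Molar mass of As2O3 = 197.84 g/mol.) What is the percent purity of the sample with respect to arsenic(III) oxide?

63.9 %

n(I2) per titration = 0.0406 × 0.230 = 9.34 × 10^-3 mol
From the 1:2 ratio, n(As2O3) in each aliquot = 1/2 × 9.34 × 10^-3 = 4.67 × 10^-3 mol
n(As2O3) in the whole flask = 4.67 × 10^-3 × 250.0/50.0 = 0.0233 mol
mass of As2O3 = 0.0233 × 197.84 = 4.62 g
% As2O3 = 4.62 / 7.23 × 100 = 63.9 %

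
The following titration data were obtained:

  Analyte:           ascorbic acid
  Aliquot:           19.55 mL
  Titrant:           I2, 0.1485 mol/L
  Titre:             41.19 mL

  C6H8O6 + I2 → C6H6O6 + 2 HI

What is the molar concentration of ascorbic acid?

n(I2) = 0.04119 L × 0.1485 mol/L = 6.117 × 10^-3 mol
n(C6H8O6) = 6.117 × 10^-3 mol (1:1 mole ratio)
[C6H8O6] = 6.117 × 10^-3 mol / 0.01955 L = 0.3129 mol/L

0.3129 mol/L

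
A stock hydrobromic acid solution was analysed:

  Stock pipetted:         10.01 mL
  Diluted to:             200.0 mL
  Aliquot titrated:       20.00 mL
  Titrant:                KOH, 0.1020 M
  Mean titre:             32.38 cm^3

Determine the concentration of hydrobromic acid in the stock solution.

HBr + KOH → KBr + H2O
n(KOH) = 0.03238 × 0.1020 = 3.303 × 10^-3 mol
n(HBr) in the aliquot = 3.303 × 10^-3 mol (1:1 ratio)
[HBr]_dilute = 3.303 × 10^-3 / 0.02000 = 0.1651 mol/L
Dilution factor = 200.0 / 10.01 = 19.98
[HBr]_stock = 0.1651 × 19.98 = 3.299 mol/L

3.299 M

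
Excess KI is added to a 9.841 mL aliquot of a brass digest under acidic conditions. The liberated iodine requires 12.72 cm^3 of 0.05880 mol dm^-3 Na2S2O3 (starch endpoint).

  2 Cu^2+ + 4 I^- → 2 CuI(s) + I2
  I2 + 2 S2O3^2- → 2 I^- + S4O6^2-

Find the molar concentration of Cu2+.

0.07600 mol/L

n(S2O3^2-) = 0.01272 × 0.05880 = 7.479 × 10^-4 mol
n(I2) = n(S2O3^2-)/2 = 3.740 × 10^-4 mol
From the 2:1 ratio, n(Cu2+) in the aliquot = 2/1 × 3.740 × 10^-4 = 7.479 × 10^-4 mol
[Cu2+] = 7.479 × 10^-4 / 0.009841 = 0.07600 mol/L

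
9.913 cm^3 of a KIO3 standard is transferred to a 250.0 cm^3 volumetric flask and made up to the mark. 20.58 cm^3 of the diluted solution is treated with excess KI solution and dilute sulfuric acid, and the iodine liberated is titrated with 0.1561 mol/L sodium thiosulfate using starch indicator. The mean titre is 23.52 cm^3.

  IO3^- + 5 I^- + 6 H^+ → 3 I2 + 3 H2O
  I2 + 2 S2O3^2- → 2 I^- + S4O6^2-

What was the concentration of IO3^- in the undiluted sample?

n(S2O3^2-) = 0.02352 × 0.1561 = 3.671 × 10^-3 mol
n(I2) = n(S2O3^2-)/2 = 1.836 × 10^-3 mol
From the 1:3 ratio, n(IO3^-) in the aliquot = 1/3 × 1.836 × 10^-3 = 6.119 × 10^-4 mol
[IO3^-]_dilute = 6.119 × 10^-4 / 0.02058 = 0.02973 mol/L
[IO3^-]_original = 0.02973 × 250.0/9.913 = 0.7499 mol/L

0.7499 mol/L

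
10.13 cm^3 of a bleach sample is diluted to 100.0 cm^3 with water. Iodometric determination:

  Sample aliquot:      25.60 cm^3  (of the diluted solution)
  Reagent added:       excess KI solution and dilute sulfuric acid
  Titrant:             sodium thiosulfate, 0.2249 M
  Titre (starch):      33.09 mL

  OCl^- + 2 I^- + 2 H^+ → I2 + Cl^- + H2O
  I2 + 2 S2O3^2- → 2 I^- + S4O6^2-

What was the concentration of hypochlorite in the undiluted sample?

n(S2O3^2-) = 0.03309 × 0.2249 = 7.442 × 10^-3 mol
n(I2) = n(S2O3^2-)/2 = 3.721 × 10^-3 mol
n(OCl^-) in the aliquot = 3.721 × 10^-3 mol (1:1 ratio)
[OCl^-]_dilute = 3.721 × 10^-3 / 0.02560 = 0.1454 mol/L
[OCl^-]_original = 0.1454 × 100.0/10.13 = 1.435 mol/L

1.435 M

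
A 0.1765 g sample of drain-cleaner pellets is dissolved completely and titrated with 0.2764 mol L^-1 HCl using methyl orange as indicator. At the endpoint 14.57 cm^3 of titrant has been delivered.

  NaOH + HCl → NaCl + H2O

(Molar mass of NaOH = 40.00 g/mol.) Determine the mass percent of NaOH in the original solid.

n(HCl) = 0.01457 L × 0.2764 mol/L = 4.027 × 10^-3 mol
n(NaOH) = 4.027 × 10^-3 mol (1:1 ratio)
mass of NaOH = 4.027 × 10^-3 × 40.00 g/mol = 0.1611 g
% NaOH = 0.1611 / 0.1765 × 100 = 91.27 %

91.27 %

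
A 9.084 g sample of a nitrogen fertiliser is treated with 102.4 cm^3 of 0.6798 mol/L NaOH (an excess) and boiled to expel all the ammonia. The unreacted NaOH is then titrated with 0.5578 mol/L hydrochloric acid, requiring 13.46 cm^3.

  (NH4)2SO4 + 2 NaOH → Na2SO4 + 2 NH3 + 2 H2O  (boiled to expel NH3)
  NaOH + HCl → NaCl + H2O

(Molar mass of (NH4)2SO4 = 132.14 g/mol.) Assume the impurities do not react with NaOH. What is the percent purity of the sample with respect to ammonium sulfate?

n(NaOH) added = 0.1024 × 0.6798 = 0.06961 mol
n(HCl) used in back-titration = 0.01346 × 0.5578 = 7.508 × 10^-3 mol
n(NaOH) left over = 7.508 × 10^-3 mol (1:1 ratio)
n(NaOH) consumed by analyte = 0.06961 − 7.508 × 10^-3 = 0.06210 mol
From the 1:2 ratio, n((NH4)2SO4) = 1/2 × 0.06210 = 0.03105 mol
mass of (NH4)2SO4 = 0.03105 × 132.14 = 4.103 g
% (NH4)2SO4 = 4.103 / 9.084 × 100 = 45.17 %

45.17 %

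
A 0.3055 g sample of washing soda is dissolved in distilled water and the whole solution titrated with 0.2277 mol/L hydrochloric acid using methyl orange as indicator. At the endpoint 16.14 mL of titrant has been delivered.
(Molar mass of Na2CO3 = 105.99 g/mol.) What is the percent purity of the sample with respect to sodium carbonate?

63.75 %

Na2CO3 + 2 HCl → 2 NaCl + H2O + CO2
n(HCl) = 0.01614 L × 0.2277 mol/L = 3.675 × 10^-3 mol
From the 1:2 ratio, n(Na2CO3) = 1/2 × 3.675 × 10^-3 = 1.838 × 10^-3 mol
mass of Na2CO3 = 1.838 × 10^-3 × 105.99 g/mol = 0.1948 g
% Na2CO3 = 0.1948 / 0.3055 × 100 = 63.75 %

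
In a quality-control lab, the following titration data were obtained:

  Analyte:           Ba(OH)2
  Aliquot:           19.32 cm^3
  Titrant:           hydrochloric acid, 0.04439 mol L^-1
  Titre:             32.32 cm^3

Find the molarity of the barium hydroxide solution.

0.03713 mol/L

Ba(OH)2 + 2 HCl → BaCl2 + 2 H2O
n(HCl) = 0.03232 L × 0.04439 mol/L = 1.435 × 10^-3 mol
From the 1:2 mole ratio, n(Ba(OH)2) = 1/2 × 1.435 × 10^-3 = 7.173 × 10^-4 mol
[Ba(OH)2] = 7.173 × 10^-4 mol / 0.01932 L = 0.03713 mol/L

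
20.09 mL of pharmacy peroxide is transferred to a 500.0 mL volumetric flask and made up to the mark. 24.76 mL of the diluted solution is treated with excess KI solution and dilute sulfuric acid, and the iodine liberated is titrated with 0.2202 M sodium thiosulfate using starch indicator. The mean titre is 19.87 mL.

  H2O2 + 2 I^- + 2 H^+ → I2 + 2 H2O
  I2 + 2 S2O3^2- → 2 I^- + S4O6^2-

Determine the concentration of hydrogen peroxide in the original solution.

n(S2O3^2-) = 0.01987 × 0.2202 = 4.375 × 10^-3 mol
n(I2) = n(S2O3^2-)/2 = 2.188 × 10^-3 mol
n(H2O2) in the aliquot = 2.188 × 10^-3 mol (1:1 ratio)
[H2O2]_dilute = 2.188 × 10^-3 / 0.02476 = 0.08836 mol/L
[H2O2]_original = 0.08836 × 500.0/20.09 = 2.199 mol/L

2.199 M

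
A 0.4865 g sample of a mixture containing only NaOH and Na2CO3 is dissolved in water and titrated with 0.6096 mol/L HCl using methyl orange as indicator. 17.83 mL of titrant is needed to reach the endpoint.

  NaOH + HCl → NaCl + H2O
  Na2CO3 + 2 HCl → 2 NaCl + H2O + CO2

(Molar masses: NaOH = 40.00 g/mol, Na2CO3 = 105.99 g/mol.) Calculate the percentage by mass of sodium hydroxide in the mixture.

56.63 %

n(HCl) = 0.01783 × 0.6096 = 0.01087 mol
Let x = n(NaOH), y = n(Na2CO3).
Titrant: 1x + 2y = 0.01087;  mass: 40.00x + 105.99y = 0.4865
Solving, x = 6.888 × 10^-3 mol, y = 1.991 × 10^-3 mol
mass of NaOH = 6.888 × 10^-3 × 40.00 = 0.2755 g
% NaOH = 0.2755 / 0.4865 × 100 = 56.63 %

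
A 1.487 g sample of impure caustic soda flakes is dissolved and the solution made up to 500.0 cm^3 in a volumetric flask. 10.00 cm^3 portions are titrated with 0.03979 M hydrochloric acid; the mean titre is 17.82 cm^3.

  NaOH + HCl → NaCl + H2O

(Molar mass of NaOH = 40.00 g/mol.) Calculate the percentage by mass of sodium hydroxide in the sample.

n(HCl) per titration = 0.01782 × 0.03979 = 7.091 × 10^-4 mol
n(NaOH) in each aliquot = 7.091 × 10^-4 mol (1:1 ratio)
n(NaOH) in the whole flask = 7.091 × 10^-4 × 500.0/10.00 = 0.03545 mol
mass of NaOH = 0.03545 × 40.00 = 1.418 g
% NaOH = 1.418 / 1.487 × 100 = 95.37 %

95.37 %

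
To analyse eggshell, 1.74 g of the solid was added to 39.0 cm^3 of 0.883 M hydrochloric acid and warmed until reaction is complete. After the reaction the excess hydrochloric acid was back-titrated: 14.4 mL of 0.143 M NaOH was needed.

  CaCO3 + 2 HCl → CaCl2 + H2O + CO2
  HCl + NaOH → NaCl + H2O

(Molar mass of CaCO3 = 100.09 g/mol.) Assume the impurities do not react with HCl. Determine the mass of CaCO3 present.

1.62 g

n(HCl) added = 0.0390 × 0.883 = 0.0344 mol
n(NaOH) used in back-titration = 0.0144 × 0.143 = 2.06 × 10^-3 mol
n(HCl) left over = 2.06 × 10^-3 mol (1:1 ratio)
n(HCl) consumed by analyte = 0.0344 − 2.06 × 10^-3 = 0.0324 mol
From the 1:2 ratio, n(CaCO3) = 1/2 × 0.0324 = 0.0162 mol
mass of CaCO3 = 0.0162 × 100.09 = 1.62 g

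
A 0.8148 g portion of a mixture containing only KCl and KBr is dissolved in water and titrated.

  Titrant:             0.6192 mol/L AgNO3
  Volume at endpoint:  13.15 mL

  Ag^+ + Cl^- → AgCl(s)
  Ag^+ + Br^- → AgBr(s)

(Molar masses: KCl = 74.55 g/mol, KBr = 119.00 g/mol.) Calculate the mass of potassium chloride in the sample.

n(AgNO3) = 0.01315 × 0.6192 = 8.142 × 10^-3 mol
Let x = n(KCl), y = n(KBr).
Titrant: 1x + 1y = 8.142 × 10^-3;  mass: 74.55x + 119.00y = 0.8148
Solving, x = 3.468 × 10^-3 mol, y = 4.674 × 10^-3 mol
mass of KCl = 3.468 × 10^-3 × 74.55 = 0.2585 g

0.2585 g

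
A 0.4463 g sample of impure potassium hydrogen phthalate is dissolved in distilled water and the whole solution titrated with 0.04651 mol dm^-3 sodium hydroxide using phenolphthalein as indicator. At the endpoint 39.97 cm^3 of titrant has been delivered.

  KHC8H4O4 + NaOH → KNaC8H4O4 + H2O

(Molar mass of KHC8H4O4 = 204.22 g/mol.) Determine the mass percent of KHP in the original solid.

85.07 %

n(NaOH) = 0.03997 L × 0.04651 mol/L = 1.859 × 10^-3 mol
n(KHC8H4O4) = 1.859 × 10^-3 mol (1:1 ratio)
mass of KHC8H4O4 = 1.859 × 10^-3 × 204.22 g/mol = 0.3796 g
% KHC8H4O4 = 0.3796 / 0.4463 × 100 = 85.07 %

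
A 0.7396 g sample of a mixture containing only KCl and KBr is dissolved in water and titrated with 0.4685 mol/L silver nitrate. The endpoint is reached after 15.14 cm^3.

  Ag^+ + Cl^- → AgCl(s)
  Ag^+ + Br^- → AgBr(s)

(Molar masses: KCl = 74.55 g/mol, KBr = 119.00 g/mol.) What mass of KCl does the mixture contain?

0.1752 g

n(AgNO3) = 0.01514 × 0.4685 = 7.093 × 10^-3 mol
Let x = n(KCl), y = n(KBr).
Titrant: 1x + 1y = 7.093 × 10^-3;  mass: 74.55x + 119.00y = 0.7396
Solving, x = 2.350 × 10^-3 mol, y = 4.743 × 10^-3 mol
mass of KCl = 2.350 × 10^-3 × 74.55 = 0.1752 g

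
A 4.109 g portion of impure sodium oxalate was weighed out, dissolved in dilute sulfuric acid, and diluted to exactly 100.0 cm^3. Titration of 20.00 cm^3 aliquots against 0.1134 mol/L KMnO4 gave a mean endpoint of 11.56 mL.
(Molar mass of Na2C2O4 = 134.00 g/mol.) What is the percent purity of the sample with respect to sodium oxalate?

2 MnO4^- + 5 C2O4^2- + 16 H^+ → 2 Mn^2+ + 10 CO2 + 8 H2O
n(KMnO4) per titration = 0.01156 × 0.1134 = 1.311 × 10^-3 mol
From the 5:2 ratio, n(Na2C2O4) in each aliquot = 5/2 × 1.311 × 10^-3 = 3.277 × 10^-3 mol
n(Na2C2O4) in the whole flask = 3.277 × 10^-3 × 100.0/20.00 = 0.01639 mol
mass of Na2C2O4 = 0.01639 × 134.00 = 2.196 g
% Na2C2O4 = 2.196 / 4.109 × 100 = 53.44 %

53.44 %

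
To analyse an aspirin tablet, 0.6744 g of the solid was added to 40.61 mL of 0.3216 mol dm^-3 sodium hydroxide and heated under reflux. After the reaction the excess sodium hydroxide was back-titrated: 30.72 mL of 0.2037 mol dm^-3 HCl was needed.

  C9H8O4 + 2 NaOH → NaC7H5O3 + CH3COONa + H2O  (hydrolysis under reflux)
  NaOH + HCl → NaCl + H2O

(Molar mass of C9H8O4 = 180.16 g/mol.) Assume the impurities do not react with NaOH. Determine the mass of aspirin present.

n(NaOH) added = 0.04061 × 0.3216 = 0.01306 mol
n(HCl) used in back-titration = 0.03072 × 0.2037 = 6.258 × 10^-3 mol
n(NaOH) left over = 6.258 × 10^-3 mol (1:1 ratio)
n(NaOH) consumed by analyte = 0.01306 − 6.258 × 10^-3 = 6.803 × 10^-3 mol
From the 1:2 ratio, n(C9H8O4) = 1/2 × 6.803 × 10^-3 = 3.401 × 10^-3 mol
mass of C9H8O4 = 3.401 × 10^-3 × 180.16 = 0.6128 g

0.6128 g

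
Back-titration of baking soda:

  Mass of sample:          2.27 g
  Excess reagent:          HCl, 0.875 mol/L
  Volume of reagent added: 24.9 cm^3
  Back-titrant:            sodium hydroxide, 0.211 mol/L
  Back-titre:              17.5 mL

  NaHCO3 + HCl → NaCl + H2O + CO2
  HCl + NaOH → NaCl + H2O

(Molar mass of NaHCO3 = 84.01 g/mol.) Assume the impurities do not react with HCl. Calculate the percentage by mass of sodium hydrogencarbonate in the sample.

n(HCl) added = 0.0249 × 0.875 = 0.0218 mol
n(NaOH) used in back-titration = 0.0175 × 0.211 = 3.69 × 10^-3 mol
n(HCl) left over = 3.69 × 10^-3 mol (1:1 ratio)
n(HCl) consumed by analyte = 0.0218 − 3.69 × 10^-3 = 0.0181 mol
n(NaHCO3) = 0.0181 mol (1:1 ratio)
mass of NaHCO3 = 0.0181 × 84.01 = 1.52 g
% NaHCO3 = 1.52 / 2.27 × 100 = 67.0 %

67.0 %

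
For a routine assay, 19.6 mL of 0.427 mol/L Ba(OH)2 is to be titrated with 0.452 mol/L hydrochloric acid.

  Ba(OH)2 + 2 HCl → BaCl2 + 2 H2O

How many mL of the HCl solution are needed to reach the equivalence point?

37.0 mL

n(Ba(OH)2) = 0.0196 L × 0.427 mol/L = 8.37 × 10^-3 mol
From the 2:1 stoichiometry, n(HCl) = 2/1 × 8.37 × 10^-3 = 0.0167 mol
V(HCl) = 0.0167 mol / 0.452 mol/L = 0.0370 L = 37.0 mL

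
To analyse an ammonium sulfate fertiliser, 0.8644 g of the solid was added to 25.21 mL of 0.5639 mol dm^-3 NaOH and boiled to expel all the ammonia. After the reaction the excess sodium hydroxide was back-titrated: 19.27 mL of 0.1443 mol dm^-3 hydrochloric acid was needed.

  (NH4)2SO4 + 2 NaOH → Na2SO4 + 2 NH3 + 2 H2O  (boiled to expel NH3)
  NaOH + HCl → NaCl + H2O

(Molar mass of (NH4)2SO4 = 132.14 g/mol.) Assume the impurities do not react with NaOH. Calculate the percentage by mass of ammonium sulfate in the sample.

87.40 %

n(NaOH) added = 0.02521 × 0.5639 = 0.01422 mol
n(HCl) used in back-titration = 0.01927 × 0.1443 = 2.781 × 10^-3 mol
n(NaOH) left over = 2.781 × 10^-3 mol (1:1 ratio)
n(NaOH) consumed by analyte = 0.01422 − 2.781 × 10^-3 = 0.01144 mol
From the 1:2 ratio, n((NH4)2SO4) = 1/2 × 0.01144 = 5.718 × 10^-3 mol
mass of (NH4)2SO4 = 5.718 × 10^-3 × 132.14 = 0.7555 g
% (NH4)2SO4 = 0.7555 / 0.8644 × 100 = 87.40 %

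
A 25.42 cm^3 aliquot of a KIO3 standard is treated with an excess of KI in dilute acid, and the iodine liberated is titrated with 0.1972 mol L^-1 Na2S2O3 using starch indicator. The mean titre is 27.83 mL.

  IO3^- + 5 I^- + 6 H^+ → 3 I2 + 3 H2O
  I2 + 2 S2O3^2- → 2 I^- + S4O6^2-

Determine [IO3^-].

0.03598 mol/L

n(S2O3^2-) = 0.02783 × 0.1972 = 5.488 × 10^-3 mol
n(I2) = n(S2O3^2-)/2 = 2.744 × 10^-3 mol
From the 1:3 ratio, n(IO3^-) in the aliquot = 1/3 × 2.744 × 10^-3 = 9.147 × 10^-4 mol
[IO3^-] = 9.147 × 10^-4 / 0.02542 = 0.03598 mol/L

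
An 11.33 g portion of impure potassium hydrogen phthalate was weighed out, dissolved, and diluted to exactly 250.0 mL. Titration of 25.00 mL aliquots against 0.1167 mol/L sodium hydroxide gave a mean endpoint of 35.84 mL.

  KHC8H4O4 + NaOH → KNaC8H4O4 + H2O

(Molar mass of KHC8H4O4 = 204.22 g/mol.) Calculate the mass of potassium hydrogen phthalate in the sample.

8.542 g

n(NaOH) per titration = 0.03584 × 0.1167 = 4.183 × 10^-3 mol
n(KHC8H4O4) in each aliquot = 4.183 × 10^-3 mol (1:1 ratio)
n(KHC8H4O4) in the whole flask = 4.183 × 10^-3 × 250.0/25.00 = 0.04183 mol
mass of KHC8H4O4 = 0.04183 × 204.22 = 8.542 g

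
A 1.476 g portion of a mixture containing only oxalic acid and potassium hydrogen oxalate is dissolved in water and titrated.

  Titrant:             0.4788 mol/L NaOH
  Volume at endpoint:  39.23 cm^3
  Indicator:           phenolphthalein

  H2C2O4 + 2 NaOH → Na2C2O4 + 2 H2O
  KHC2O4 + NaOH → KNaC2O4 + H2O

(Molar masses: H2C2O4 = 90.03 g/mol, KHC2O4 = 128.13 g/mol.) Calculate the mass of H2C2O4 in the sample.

0.5041 g

n(NaOH) = 0.03923 × 0.4788 = 0.01878 mol
Let x = n(H2C2O4), y = n(KHC2O4).
Titrant: 2x + 1y = 0.01878;  mass: 90.03x + 128.13y = 1.476
Solving, x = 5.599 × 10^-3 mol, y = 7.585 × 10^-3 mol
mass of H2C2O4 = 5.599 × 10^-3 × 90.03 = 0.5041 g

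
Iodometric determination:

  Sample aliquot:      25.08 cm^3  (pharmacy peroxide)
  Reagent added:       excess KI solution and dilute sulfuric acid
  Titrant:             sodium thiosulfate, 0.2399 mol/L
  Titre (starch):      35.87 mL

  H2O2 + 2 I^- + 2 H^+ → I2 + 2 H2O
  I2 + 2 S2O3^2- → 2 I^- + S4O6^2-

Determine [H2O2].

0.1716 mol/L

n(S2O3^2-) = 0.03587 × 0.2399 = 8.605 × 10^-3 mol
n(I2) = n(S2O3^2-)/2 = 4.303 × 10^-3 mol
n(H2O2) in the aliquot = 4.303 × 10^-3 mol (1:1 ratio)
[H2O2] = 4.303 × 10^-3 / 0.02508 = 0.1716 mol/L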